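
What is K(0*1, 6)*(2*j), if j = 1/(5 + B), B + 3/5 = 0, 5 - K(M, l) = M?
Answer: 25/11 ≈ 2.2727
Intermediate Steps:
K(M, l) = 5 - M
B = -3/5 (B = -3/5 + 0 = -3/5 ≈ -0.60000)
j = 5/22 (j = 1/(5 - 3/5) = 1/(22/5) = 5/22 ≈ 0.22727)
K(0*1, 6)*(2*j) = (5 - 0)*(2*(5/22)) = (5 - 1*0)*(5/11) = (5 + 0)*(5/11) = 5*(5/11) = 25/11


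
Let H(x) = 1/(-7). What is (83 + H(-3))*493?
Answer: 285940/7 ≈ 40849.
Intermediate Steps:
H(x) = -⅐
(83 + H(-3))*493 = (83 - ⅐)*493 = (580/7)*493 = 285940/7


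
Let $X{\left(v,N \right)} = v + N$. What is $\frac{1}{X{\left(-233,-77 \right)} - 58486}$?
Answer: $- \frac{1}{58796} \approx -1.7008 \cdot 10^{-5}$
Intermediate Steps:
$X{\left(v,N \right)} = N + v$
$\frac{1}{X{\left(-233,-77 \right)} - 58486} = \frac{1}{\left(-77 - 233\right) - 58486} = \frac{1}{-310 - 58486} = \frac{1}{-58796} = - \frac{1}{58796}$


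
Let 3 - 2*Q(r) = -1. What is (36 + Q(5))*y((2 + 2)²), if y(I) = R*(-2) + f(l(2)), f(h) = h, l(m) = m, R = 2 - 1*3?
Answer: 152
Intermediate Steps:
R = -1 (R = 2 - 3 = -1)
Q(r) = 2 (Q(r) = 3/2 - ½*(-1) = 3/2 + ½ = 2)
y(I) = 4 (y(I) = -1*(-2) + 2 = 2 + 2 = 4)
(36 + Q(5))*y((2 + 2)²) = (36 + 2)*4 = 38*4 = 152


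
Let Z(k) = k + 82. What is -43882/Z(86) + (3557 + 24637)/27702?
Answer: -33635627/129276 ≈ -260.18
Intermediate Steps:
Z(k) = 82 + k
-43882/Z(86) + (3557 + 24637)/27702 = -43882/(82 + 86) + (3557 + 24637)/27702 = -43882/168 + 28194*(1/27702) = -43882*1/168 + 4699/4617 = -21941/84 + 4699/4617 = -33635627/129276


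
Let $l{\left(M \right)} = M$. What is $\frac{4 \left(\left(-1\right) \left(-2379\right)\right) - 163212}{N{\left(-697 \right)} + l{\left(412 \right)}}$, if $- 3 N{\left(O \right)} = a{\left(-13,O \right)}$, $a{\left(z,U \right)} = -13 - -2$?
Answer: $- \frac{461088}{1247} \approx -369.76$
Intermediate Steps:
$a{\left(z,U \right)} = -11$ ($a{\left(z,U \right)} = -13 + 2 = -11$)
$N{\left(O \right)} = \frac{11}{3}$ ($N{\left(O \right)} = \left(- \frac{1}{3}\right) \left(-11\right) = \frac{11}{3}$)
$\frac{4 \left(\left(-1\right) \left(-2379\right)\right) - 163212}{N{\left(-697 \right)} + l{\left(412 \right)}} = \frac{4 \left(\left(-1\right) \left(-2379\right)\right) - 163212}{\frac{11}{3} + 412} = \frac{4 \cdot 2379 - 163212}{\frac{1247}{3}} = \left(9516 - 163212\right) \frac{3}{1247} = \left(-153696\right) \frac{3}{1247} = - \frac{461088}{1247}$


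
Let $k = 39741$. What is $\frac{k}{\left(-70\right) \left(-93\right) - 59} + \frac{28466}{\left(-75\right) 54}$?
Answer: $- \frac{11341558}{13063275} \approx -0.8682$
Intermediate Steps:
$\frac{k}{\left(-70\right) \left(-93\right) - 59} + \frac{28466}{\left(-75\right) 54} = \frac{39741}{\left(-70\right) \left(-93\right) - 59} + \frac{28466}{\left(-75\right) 54} = \frac{39741}{6510 - 59} + \frac{28466}{-4050} = \frac{39741}{6451} + 28466 \left(- \frac{1}{4050}\right) = 39741 \cdot \frac{1}{6451} - \frac{14233}{2025} = \frac{39741}{6451} - \frac{14233}{2025} = - \frac{11341558}{13063275}$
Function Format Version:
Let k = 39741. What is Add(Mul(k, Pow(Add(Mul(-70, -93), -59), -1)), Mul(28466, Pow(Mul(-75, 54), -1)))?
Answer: Rational(-11341558, 13063275) ≈ -0.86820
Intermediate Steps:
Add(Mul(k, Pow(Add(Mul(-70, -93), -59), -1)), Mul(28466, Pow(Mul(-75, 54), -1))) = Add(Mul(39741, Pow(Add(Mul(-70, -93), -59), -1)), Mul(28466, Pow(Mul(-75, 54), -1))) = Add(Mul(39741, Pow(Add(6510, -59), -1)), Mul(28466, Pow(-4050, -1))) = Add(Mul(39741, Pow(6451, -1)), Mul(28466, Rational(-1, 4050))) = Add(Mul(39741, Rational(1, 6451)), Rational(-14233, 2025)) = Add(Rational(39741, 6451), Rational(-14233, 2025)) = Rational(-11341558, 13063275)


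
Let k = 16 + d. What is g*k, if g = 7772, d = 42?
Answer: 450776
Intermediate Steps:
k = 58 (k = 16 + 42 = 58)
g*k = 7772*58 = 450776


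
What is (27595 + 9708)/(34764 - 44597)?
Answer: -37303/9833 ≈ -3.7937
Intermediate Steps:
(27595 + 9708)/(34764 - 44597) = 37303/(-9833) = 37303*(-1/9833) = -37303/9833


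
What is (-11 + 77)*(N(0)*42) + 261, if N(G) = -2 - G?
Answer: -5283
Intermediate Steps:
(-11 + 77)*(N(0)*42) + 261 = (-11 + 77)*((-2 - 1*0)*42) + 261 = 66*((-2 + 0)*42) + 261 = 66*(-2*42) + 261 = 66*(-84) + 261 = -5544 + 261 = -5283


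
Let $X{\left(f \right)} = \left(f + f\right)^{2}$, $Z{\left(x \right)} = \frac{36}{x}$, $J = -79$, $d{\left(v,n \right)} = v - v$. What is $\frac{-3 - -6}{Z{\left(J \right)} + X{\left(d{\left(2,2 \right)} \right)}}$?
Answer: $- \frac{79}{12} \approx -6.5833$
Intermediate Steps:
$d{\left(v,n \right)} = 0$
$X{\left(f \right)} = 4 f^{2}$ ($X{\left(f \right)} = \left(2 f\right)^{2} = 4 f^{2}$)
$\frac{-3 - -6}{Z{\left(J \right)} + X{\left(d{\left(2,2 \right)} \right)}} = \frac{-3 - -6}{\frac{36}{-79} + 4 \cdot 0^{2}} = \frac{-3 + 6}{36 \left(- \frac{1}{79}\right) + 4 \cdot 0} = \frac{1}{- \frac{36}{79} + 0} \cdot 3 = \frac{1}{- \frac{36}{79}} \cdot 3 = \left(- \frac{79}{36}\right) 3 = - \frac{79}{12}$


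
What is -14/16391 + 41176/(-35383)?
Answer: -675411178/579962753 ≈ -1.1646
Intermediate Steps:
-14/16391 + 41176/(-35383) = -14*1/16391 + 41176*(-1/35383) = -14/16391 - 41176/35383 = -675411178/579962753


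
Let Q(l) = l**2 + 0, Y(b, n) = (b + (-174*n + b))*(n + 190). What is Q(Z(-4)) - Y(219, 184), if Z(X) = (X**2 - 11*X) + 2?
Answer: 11814016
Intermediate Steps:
Z(X) = 2 + X**2 - 11*X
Y(b, n) = (190 + n)*(-174*n + 2*b) (Y(b, n) = (b + (b - 174*n))*(190 + n) = (-174*n + 2*b)*(190 + n) = (190 + n)*(-174*n + 2*b))
Q(l) = l**2
Q(Z(-4)) - Y(219, 184) = (2 + (-4)**2 - 11*(-4))**2 - (-33060*184 - 174*184**2 + 380*219 + 2*219*184) = (2 + 16 + 44)**2 - (-6083040 - 174*33856 + 83220 + 80592) = 62**2 - (-6083040 - 5890944 + 83220 + 80592) = 3844 - 1*(-11810172) = 3844 + 11810172 = 11814016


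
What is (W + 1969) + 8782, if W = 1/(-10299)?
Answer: 110724548/10299 ≈ 10751.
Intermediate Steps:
W = -1/10299 ≈ -9.7097e-5
(W + 1969) + 8782 = (-1/10299 + 1969) + 8782 = 20278730/10299 + 8782 = 110724548/10299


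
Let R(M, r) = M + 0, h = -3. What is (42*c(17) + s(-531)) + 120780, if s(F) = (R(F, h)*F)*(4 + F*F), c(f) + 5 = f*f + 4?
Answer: 79503266241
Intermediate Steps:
R(M, r) = M
c(f) = -1 + f² (c(f) = -5 + (f*f + 4) = -5 + (f² + 4) = -5 + (4 + f²) = -1 + f²)
s(F) = F²*(4 + F²) (s(F) = (F*F)*(4 + F*F) = F²*(4 + F²))
(42*c(17) + s(-531)) + 120780 = (42*(-1 + 17²) + (-531)²*(4 + (-531)²)) + 120780 = (42*(-1 + 289) + 281961*(4 + 281961)) + 120780 = (42*288 + 281961*281965) + 120780 = (12096 + 79503133365) + 120780 = 79503145461 + 120780 = 79503266241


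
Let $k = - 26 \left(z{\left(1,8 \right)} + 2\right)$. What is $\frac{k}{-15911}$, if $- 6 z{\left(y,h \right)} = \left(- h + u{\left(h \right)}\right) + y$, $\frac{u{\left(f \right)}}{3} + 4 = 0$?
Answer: $\frac{403}{47733} \approx 0.0084428$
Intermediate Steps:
$u{\left(f \right)} = -12$ ($u{\left(f \right)} = -12 + 3 \cdot 0 = -12 + 0 = -12$)
$z{\left(y,h \right)} = 2 - \frac{y}{6} + \frac{h}{6}$ ($z{\left(y,h \right)} = - \frac{\left(- h - 12\right) + y}{6} = - \frac{\left(-12 - h\right) + y}{6} = - \frac{-12 + y - h}{6} = 2 - \frac{y}{6} + \frac{h}{6}$)
$k = - \frac{403}{3}$ ($k = - 26 \left(\left(2 - \frac{1}{6} + \frac{1}{6} \cdot 8\right) + 2\right) = - 26 \left(\left(2 - \frac{1}{6} + \frac{4}{3}\right) + 2\right) = - 26 \left(\frac{19}{6} + 2\right) = \left(-26\right) \frac{31}{6} = - \frac{403}{3} \approx -134.33$)
$\frac{k}{-15911} = - \frac{403}{3 \left(-15911\right)} = \left(- \frac{403}{3}\right) \left(- \frac{1}{15911}\right) = \frac{403}{47733}$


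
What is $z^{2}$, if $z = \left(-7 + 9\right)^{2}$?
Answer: $16$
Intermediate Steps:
$z = 4$ ($z = 2^{2} = 4$)
$z^{2} = 4^{2} = 16$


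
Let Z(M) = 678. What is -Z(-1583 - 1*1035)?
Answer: -678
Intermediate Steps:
-Z(-1583 - 1*1035) = -1*678 = -678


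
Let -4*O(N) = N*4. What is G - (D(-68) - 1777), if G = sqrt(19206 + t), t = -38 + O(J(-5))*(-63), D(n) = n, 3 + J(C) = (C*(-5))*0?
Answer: 1845 + sqrt(18979) ≈ 1982.8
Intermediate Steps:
J(C) = -3 (J(C) = -3 + (C*(-5))*0 = -3 - 5*C*0 = -3 + 0 = -3)
O(N) = -N (O(N) = -N*4/4 = -N)
t = -227 (t = -38 - 1*(-3)*(-63) = -38 + 3*(-63) = -38 - 189 = -227)
G = sqrt(18979) (G = sqrt(19206 - 227) = sqrt(18979) ≈ 137.76)
G - (D(-68) - 1777) = sqrt(18979) - (-68 - 1777) = sqrt(18979) - 1*(-1845) = sqrt(18979) + 1845 = 1845 + sqrt(18979)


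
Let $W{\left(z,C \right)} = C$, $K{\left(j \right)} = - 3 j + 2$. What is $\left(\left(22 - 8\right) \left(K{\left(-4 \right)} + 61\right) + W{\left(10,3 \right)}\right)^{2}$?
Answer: $1108809$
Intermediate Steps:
$K{\left(j \right)} = 2 - 3 j$
$\left(\left(22 - 8\right) \left(K{\left(-4 \right)} + 61\right) + W{\left(10,3 \right)}\right)^{2} = \left(\left(22 - 8\right) \left(\left(2 - -12\right) + 61\right) + 3\right)^{2} = \left(14 \left(\left(2 + 12\right) + 61\right) + 3\right)^{2} = \left(14 \left(14 + 61\right) + 3\right)^{2} = \left(14 \cdot 75 + 3\right)^{2} = \left(1050 + 3\right)^{2} = 1053^{2} = 1108809$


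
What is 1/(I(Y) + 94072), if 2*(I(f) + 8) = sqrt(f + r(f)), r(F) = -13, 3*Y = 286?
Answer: 1128768/106176432905 - 2*sqrt(741)/106176432905 ≈ 1.0631e-5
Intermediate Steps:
Y = 286/3 (Y = (1/3)*286 = 286/3 ≈ 95.333)
I(f) = -8 + sqrt(-13 + f)/2 (I(f) = -8 + sqrt(f - 13)/2 = -8 + sqrt(-13 + f)/2)
1/(I(Y) + 94072) = 1/((-8 + sqrt(-13 + 286/3)/2) + 94072) = 1/((-8 + sqrt(247/3)/2) + 94072) = 1/((-8 + (sqrt(741)/3)/2) + 94072) = 1/((-8 + sqrt(741)/6) + 94072) = 1/(94064 + sqrt(741)/6)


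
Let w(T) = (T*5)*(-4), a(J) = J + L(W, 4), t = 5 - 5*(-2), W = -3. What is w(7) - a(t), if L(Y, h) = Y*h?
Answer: -143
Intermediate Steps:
t = 15 (t = 5 + 10 = 15)
a(J) = -12 + J (a(J) = J - 3*4 = J - 12 = -12 + J)
w(T) = -20*T (w(T) = (5*T)*(-4) = -20*T)
w(7) - a(t) = -20*7 - (-12 + 15) = -140 - 1*3 = -140 - 3 = -143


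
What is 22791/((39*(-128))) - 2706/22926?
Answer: -29778601/6358144 ≈ -4.6835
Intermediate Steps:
22791/((39*(-128))) - 2706/22926 = 22791/(-4992) - 2706*1/22926 = 22791*(-1/4992) - 451/3821 = -7597/1664 - 451/3821 = -29778601/6358144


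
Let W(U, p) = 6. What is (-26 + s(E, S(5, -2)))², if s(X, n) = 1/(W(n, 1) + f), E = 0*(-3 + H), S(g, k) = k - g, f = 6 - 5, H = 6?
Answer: 32761/49 ≈ 668.59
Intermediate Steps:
f = 1
E = 0 (E = 0*(-3 + 6) = 0*3 = 0)
s(X, n) = ⅐ (s(X, n) = 1/(6 + 1) = 1/7 = ⅐)
(-26 + s(E, S(5, -2)))² = (-26 + ⅐)² = (-181/7)² = 32761/49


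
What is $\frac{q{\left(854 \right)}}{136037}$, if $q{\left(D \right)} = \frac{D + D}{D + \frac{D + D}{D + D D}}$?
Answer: $\frac{365085}{24832602091} \approx 1.4702 \cdot 10^{-5}$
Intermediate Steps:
$q{\left(D \right)} = \frac{2 D}{D + \frac{2 D}{D + D^{2}}}$
$\frac{q{\left(854 \right)}}{136037} = \frac{2 \cdot 854 \frac{1}{2 + 854 + 854^{2}} \left(1 + 854\right)}{136037} = 2 \cdot 854 \frac{1}{2 + 854 + 729316} \cdot 855 \cdot \frac{1}{136037} = 2 \cdot 854 \cdot \frac{1}{730172} \cdot 855 \cdot \frac{1}{136037} = \frac{365085}{182543} \cdot \frac{1}{136037} = \frac{365085}{24832602091}$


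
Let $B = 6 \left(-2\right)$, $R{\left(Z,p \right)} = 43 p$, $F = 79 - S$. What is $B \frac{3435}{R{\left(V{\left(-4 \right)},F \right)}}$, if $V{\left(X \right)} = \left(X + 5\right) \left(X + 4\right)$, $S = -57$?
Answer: $- \frac{10305}{1462} \approx -7.0486$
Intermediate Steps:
$V{\left(X \right)} = \left(4 + X\right) \left(5 + X\right)$ ($V{\left(X \right)} = \left(5 + X\right) \left(4 + X\right) = \left(4 + X\right) \left(5 + X\right)$)
$F = 136$ ($F = 79 - -57 = 79 + 57 = 136$)
$B = -12$
$B \frac{3435}{R{\left(V{\left(-4 \right)},F \right)}} = - 12 \frac{3435}{43 \cdot 136} = - 12 \cdot \frac{3435}{5848} = - 12 \cdot 3435 \cdot \frac{1}{5848} = \left(-12\right) \frac{3435}{5848} = - \frac{10305}{1462}$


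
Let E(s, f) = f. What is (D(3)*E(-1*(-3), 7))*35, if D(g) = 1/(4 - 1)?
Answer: 245/3 ≈ 81.667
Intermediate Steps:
D(g) = 1/3
(D(3)*E(-1*(-3), 7))*35 = ((1/3)*7)*35 = (7/3)*35 = 245/3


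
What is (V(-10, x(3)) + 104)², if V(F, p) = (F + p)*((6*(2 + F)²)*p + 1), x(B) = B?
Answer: 63473089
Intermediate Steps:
V(F, p) = (1 + 6*p*(2 + F)²)*(F + p) (V(F, p) = (F + p)*(6*p*(2 + F)² + 1) = (F + p)*(1 + 6*p*(2 + F)²) = (1 + 6*p*(2 + F)²)*(F + p))
(V(-10, x(3)) + 104)² = ((-10 + 3 + 6*3²*(2 - 10)² + 6*(-10)*3*(2 - 10)²) + 104)² = ((-10 + 3 + 6*9*(-8)² + 6*(-10)*3*(-8)²) + 104)² = ((-10 + 3 + 6*9*64 + 6*(-10)*3*64) + 104)² = ((-10 + 3 + 3456 - 11520) + 104)² = (-8071 + 104)² = (-7967)² = 63473089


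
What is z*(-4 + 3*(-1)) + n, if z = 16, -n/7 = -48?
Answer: 224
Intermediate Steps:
n = 336 (n = -7*(-48) = 336)
z*(-4 + 3*(-1)) + n = 16*(-4 + 3*(-1)) + 336 = 16*(-4 - 3) + 336 = 16*(-7) + 336 = -112 + 336 = 224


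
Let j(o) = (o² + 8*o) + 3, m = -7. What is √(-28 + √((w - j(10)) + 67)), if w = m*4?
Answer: 2*√(-7 + 3*I) ≈ 1.1098 + 5.4066*I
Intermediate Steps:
w = -28 (w = -7*4 = -28)
j(o) = 3 + o² + 8*o
√(-28 + √((w - j(10)) + 67)) = √(-28 + √((-28 - (3 + 10² + 8*10)) + 67)) = √(-28 + √((-28 - (3 + 100 + 80)) + 67)) = √(-28 + √((-28 - 1*183) + 67)) = √(-28 + √((-28 - 183) + 67)) = √(-28 + √(-211 + 67)) = √(-28 + √(-144)) = √(-28 + 12*I)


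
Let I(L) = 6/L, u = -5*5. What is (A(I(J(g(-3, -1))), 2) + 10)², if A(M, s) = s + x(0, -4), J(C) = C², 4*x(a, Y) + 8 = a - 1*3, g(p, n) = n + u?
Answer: 1369/16 ≈ 85.563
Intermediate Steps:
u = -25
g(p, n) = -25 + n (g(p, n) = n - 25 = -25 + n)
x(a, Y) = -11/4 + a/4 (x(a, Y) = -2 + (a - 1*3)/4 = -2 + (a - 3)/4 = -2 + (-3 + a)/4 = -2 + (-¾ + a/4) = -11/4 + a/4)
A(M, s) = -11/4 + s (A(M, s) = s + (-11/4 + (¼)*0) = s + (-11/4 + 0) = s - 11/4 = -11/4 + s)
(A(I(J(g(-3, -1))), 2) + 10)² = ((-11/4 + 2) + 10)² = (-¾ + 10)² = (37/4)² = 1369/16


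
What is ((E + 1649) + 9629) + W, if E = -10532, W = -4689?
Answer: -3943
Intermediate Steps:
((E + 1649) + 9629) + W = ((-10532 + 1649) + 9629) - 4689 = (-8883 + 9629) - 4689 = 746 - 4689 = -3943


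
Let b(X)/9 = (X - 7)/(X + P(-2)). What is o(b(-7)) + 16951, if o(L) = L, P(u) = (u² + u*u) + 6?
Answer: 16933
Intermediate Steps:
P(u) = 6 + 2*u² (P(u) = (u² + u²) + 6 = 2*u² + 6 = 6 + 2*u²)
b(X) = 9*(-7 + X)/(14 + X) (b(X) = 9*((X - 7)/(X + (6 + 2*(-2)²))) = 9*((-7 + X)/(X + (6 + 2*4))) = 9*((-7 + X)/(X + (6 + 8))) = 9*((-7 + X)/(X + 14)) = 9*((-7 + X)/(14 + X)) = 9*(-7 + X)/(14 + X))
o(b(-7)) + 16951 = 9*(-7 - 7)/(14 - 7) + 16951 = 9*(-14)/7 + 16951 = 9*(⅐)*(-14) + 16951 = -18 + 16951 = 16933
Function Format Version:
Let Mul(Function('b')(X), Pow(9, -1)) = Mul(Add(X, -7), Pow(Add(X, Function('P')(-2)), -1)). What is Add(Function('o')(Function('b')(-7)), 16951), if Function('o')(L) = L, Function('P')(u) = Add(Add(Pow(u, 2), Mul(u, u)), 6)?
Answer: 16933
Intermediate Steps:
Function('P')(u) = Add(6, Mul(2, Pow(u, 2))) (Function('P')(u) = Add(Add(Pow(u, 2), Pow(u, 2)), 6) = Add(Mul(2, Pow(u, 2)), 6) = Add(6, Mul(2, Pow(u, 2))))
Function('b')(X) = Mul(9, Pow(Add(14, X), -1), Add(-7, X)) (Function('b')(X) = Mul(9, Mul(Add(X, -7), Pow(Add(X, Add(6, Mul(2, Pow(-2, 2)))), -1))) = Mul(9, Mul(Add(-7, X), Pow(Add(X, Add(6, Mul(2, 4))), -1))) = Mul(9, Mul(Add(-7, X), Pow(Add(X, Add(6, 8)), -1))) = Mul(9, Mul(Add(-7, X), Pow(Add(X, 14), -1))) = Mul(9, Mul(Add(-7, X), Pow(Add(14, X), -1))) = Mul(9, Mul(Pow(Add(14, X), -1), Add(-7, X))) = Mul(9, Pow(Add(14, X), -1), Add(-7, X)))
Add(Function('o')(Function('b')(-7)), 16951) = Add(Mul(9, Pow(Add(14, -7), -1), Add(-7, -7)), 16951) = Add(Mul(9, Pow(7, -1), -14), 16951) = Add(Mul(9, Rational(1, 7), -14), 16951) = Add(-18, 16951) = 16933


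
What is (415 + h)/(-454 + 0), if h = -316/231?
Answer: -95549/104874 ≈ -0.91108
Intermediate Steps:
h = -316/231 (h = -316*1/231 = -316/231 ≈ -1.3680)
(415 + h)/(-454 + 0) = (415 - 316/231)/(-454 + 0) = (95549/231)/(-454) = (95549/231)*(-1/454) = -95549/104874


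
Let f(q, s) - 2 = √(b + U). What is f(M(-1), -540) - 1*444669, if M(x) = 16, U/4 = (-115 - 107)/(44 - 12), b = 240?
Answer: -444667 + √849/2 ≈ -4.4465e+5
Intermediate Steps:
U = -111/4 (U = 4*((-115 - 107)/(44 - 12)) = 4*(-222/32) = 4*(-222*1/32) = 4*(-111/16) = -111/4 ≈ -27.750)
f(q, s) = 2 + √849/2 (f(q, s) = 2 + √(240 - 111/4) = 2 + √(849/4) = 2 + √849/2)
f(M(-1), -540) - 1*444669 = (2 + √849/2) - 1*444669 = (2 + √849/2) - 444669 = -444667 + √849/2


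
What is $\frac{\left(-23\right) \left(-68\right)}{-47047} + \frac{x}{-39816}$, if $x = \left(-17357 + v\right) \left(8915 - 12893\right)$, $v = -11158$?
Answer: $- \frac{42354992839}{14866852} \approx -2849.0$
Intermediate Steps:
$x = 113432670$ ($x = \left(-17357 - 11158\right) \left(8915 - 12893\right) = \left(-28515\right) \left(-3978\right) = 113432670$)
$\frac{\left(-23\right) \left(-68\right)}{-47047} + \frac{x}{-39816} = \frac{\left(-23\right) \left(-68\right)}{-47047} + \frac{113432670}{-39816} = 1564 \left(- \frac{1}{47047}\right) + 113432670 \left(- \frac{1}{39816}\right) = - \frac{1564}{47047} - \frac{6301815}{2212} = - \frac{42354992839}{14866852}$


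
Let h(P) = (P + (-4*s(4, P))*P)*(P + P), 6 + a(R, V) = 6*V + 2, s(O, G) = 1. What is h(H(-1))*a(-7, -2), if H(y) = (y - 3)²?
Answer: 24576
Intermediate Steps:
a(R, V) = -4 + 6*V (a(R, V) = -6 + (6*V + 2) = -6 + (2 + 6*V) = -4 + 6*V)
H(y) = (-3 + y)²
h(P) = -6*P² (h(P) = (P + (-4*1)*P)*(P + P) = (P - 4*P)*(2*P) = (-3*P)*(2*P) = -6*P²)
h(H(-1))*a(-7, -2) = (-6*(-3 - 1)⁴)*(-4 + 6*(-2)) = (-6*((-4)²)²)*(-4 - 12) = -6*16²*(-16) = -6*256*(-16) = -1536*(-16) = 24576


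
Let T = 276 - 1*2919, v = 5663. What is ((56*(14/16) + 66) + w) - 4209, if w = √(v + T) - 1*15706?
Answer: -19800 + 2*√755 ≈ -19745.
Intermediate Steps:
T = -2643 (T = 276 - 2919 = -2643)
w = -15706 + 2*√755 (w = √(5663 - 2643) - 1*15706 = √3020 - 15706 = 2*√755 - 15706 = -15706 + 2*√755 ≈ -15651.)
((56*(14/16) + 66) + w) - 4209 = ((56*(14/16) + 66) + (-15706 + 2*√755)) - 4209 = ((56*(14*(1/16)) + 66) + (-15706 + 2*√755)) - 4209 = ((56*(7/8) + 66) + (-15706 + 2*√755)) - 4209 = ((49 + 66) + (-15706 + 2*√755)) - 4209 = (115 + (-15706 + 2*√755)) - 4209 = (-15591 + 2*√755) - 4209 = -19800 + 2*√755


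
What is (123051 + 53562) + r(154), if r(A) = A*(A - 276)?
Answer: 157825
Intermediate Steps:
r(A) = A*(-276 + A)
(123051 + 53562) + r(154) = (123051 + 53562) + 154*(-276 + 154) = 176613 + 154*(-122) = 176613 - 18788 = 157825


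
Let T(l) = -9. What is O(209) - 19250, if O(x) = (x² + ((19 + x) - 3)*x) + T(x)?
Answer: 71447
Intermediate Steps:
O(x) = -9 + x² + x*(16 + x) (O(x) = (x² + ((19 + x) - 3)*x) - 9 = (x² + (16 + x)*x) - 9 = (x² + x*(16 + x)) - 9 = -9 + x² + x*(16 + x))
O(209) - 19250 = (-9 + 2*209² + 16*209) - 19250 = (-9 + 2*43681 + 3344) - 19250 = (-9 + 87362 + 3344) - 19250 = 90697 - 19250 = 71447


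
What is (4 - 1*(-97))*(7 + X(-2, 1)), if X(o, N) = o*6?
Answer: -505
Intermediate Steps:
X(o, N) = 6*o
(4 - 1*(-97))*(7 + X(-2, 1)) = (4 - 1*(-97))*(7 + 6*(-2)) = (4 + 97)*(7 - 12) = 101*(-5) = -505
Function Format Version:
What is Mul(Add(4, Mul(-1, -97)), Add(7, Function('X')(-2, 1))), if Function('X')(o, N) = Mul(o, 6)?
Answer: -505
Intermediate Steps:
Function('X')(o, N) = Mul(6, o)
Mul(Add(4, Mul(-1, -97)), Add(7, Function('X')(-2, 1))) = Mul(Add(4, Mul(-1, -97)), Add(7, Mul(6, -2))) = Mul(Add(4, 97), Add(7, -12)) = Mul(101, -5) = -505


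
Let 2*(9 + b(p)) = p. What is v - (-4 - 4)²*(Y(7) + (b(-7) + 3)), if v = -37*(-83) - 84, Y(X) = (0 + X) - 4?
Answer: 3403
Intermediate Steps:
b(p) = -9 + p/2
Y(X) = -4 + X (Y(X) = X - 4 = -4 + X)
v = 2987 (v = 3071 - 84 = 2987)
v - (-4 - 4)²*(Y(7) + (b(-7) + 3)) = 2987 - (-4 - 4)²*((-4 + 7) + ((-9 + (½)*(-7)) + 3)) = 2987 - (-8)²*(3 + ((-9 - 7/2) + 3)) = 2987 - 64*(3 + (-25/2 + 3)) = 2987 - 64*(3 - 19/2) = 2987 - 64*(-13)/2 = 2987 - 1*(-416) = 2987 + 416 = 3403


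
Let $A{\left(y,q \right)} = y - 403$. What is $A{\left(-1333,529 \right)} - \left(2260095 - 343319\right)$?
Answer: $-1918512$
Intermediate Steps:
$A{\left(y,q \right)} = -403 + y$
$A{\left(-1333,529 \right)} - \left(2260095 - 343319\right) = \left(-403 - 1333\right) - \left(2260095 - 343319\right) = -1736 - \left(2260095 - 343319\right) = -1736 - 1916776 = -1918512$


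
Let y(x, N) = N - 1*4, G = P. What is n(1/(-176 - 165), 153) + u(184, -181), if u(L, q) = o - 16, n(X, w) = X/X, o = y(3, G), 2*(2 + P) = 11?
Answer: -31/2 ≈ -15.500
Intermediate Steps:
P = 7/2 (P = -2 + (½)*11 = -2 + 11/2 = 7/2 ≈ 3.5000)
G = 7/2 ≈ 3.5000
y(x, N) = -4 + N (y(x, N) = N - 4 = -4 + N)
o = -½ (o = -4 + 7/2 = -½ ≈ -0.50000)
n(X, w) = 1
u(L, q) = -33/2 (u(L, q) = -½ - 16 = -33/2)
n(1/(-176 - 165), 153) + u(184, -181) = 1 - 33/2 = -31/2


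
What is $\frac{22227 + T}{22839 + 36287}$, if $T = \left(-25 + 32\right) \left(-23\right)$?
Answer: $\frac{649}{1739} \approx 0.3732$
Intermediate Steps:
$T = -161$ ($T = 7 \left(-23\right) = -161$)
$\frac{22227 + T}{22839 + 36287} = \frac{22227 - 161}{22839 + 36287} = \frac{22066}{59126} = 22066 \cdot \frac{1}{59126} = \frac{649}{1739}$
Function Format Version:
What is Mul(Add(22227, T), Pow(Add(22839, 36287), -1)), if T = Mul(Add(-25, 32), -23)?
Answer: Rational(649, 1739) ≈ 0.37320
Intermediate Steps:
T = -161 (T = Mul(7, -23) = -161)
Mul(Add(22227, T), Pow(Add(22839, 36287), -1)) = Mul(Add(22227, -161), Pow(Add(22839, 36287), -1)) = Mul(22066, Pow(59126, -1)) = Mul(22066, Rational(1, 59126)) = Rational(649, 1739)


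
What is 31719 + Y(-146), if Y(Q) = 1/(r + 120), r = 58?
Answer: 5645983/178 ≈ 31719.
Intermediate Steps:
Y(Q) = 1/178 (Y(Q) = 1/(58 + 120) = 1/178)
31719 + Y(-146) = 31719 + 1/178 = 5645983/178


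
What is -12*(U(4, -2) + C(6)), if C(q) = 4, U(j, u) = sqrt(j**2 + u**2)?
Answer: -48 - 24*sqrt(5) ≈ -101.67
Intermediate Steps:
-12*(U(4, -2) + C(6)) = -12*(sqrt(4**2 + (-2)**2) + 4) = -12*(sqrt(16 + 4) + 4) = -12*(sqrt(20) + 4) = -12*(2*sqrt(5) + 4) = -12*(4 + 2*sqrt(5)) = -48 - 24*sqrt(5)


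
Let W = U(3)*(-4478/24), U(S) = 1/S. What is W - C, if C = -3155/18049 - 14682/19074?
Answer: -126517785941/2065599756 ≈ -61.250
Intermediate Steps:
C = -54195648/57377771 (C = -3155*1/18049 - 14682*1/19074 = -3155/18049 - 2447/3179 = -54195648/57377771 ≈ -0.94454)
W = -2239/36 (W = (-4478/24)/3 = (-4478*1/24)/3 = (⅓)*(-2239/12) = -2239/36 ≈ -62.194)
W - C = -2239/36 - 1*(-54195648/57377771) = -2239/36 + 54195648/57377771 = -126517785941/2065599756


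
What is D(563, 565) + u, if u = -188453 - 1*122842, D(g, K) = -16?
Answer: -311311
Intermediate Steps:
u = -311295 (u = -188453 - 122842 = -311295)
D(563, 565) + u = -16 - 311295 = -311311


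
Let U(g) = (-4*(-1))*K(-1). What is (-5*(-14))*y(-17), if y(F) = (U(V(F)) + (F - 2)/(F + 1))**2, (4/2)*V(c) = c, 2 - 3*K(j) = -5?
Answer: 8925875/1152 ≈ 7748.2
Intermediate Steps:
K(j) = 7/3 (K(j) = 2/3 - 1/3*(-5) = 2/3 + 5/3 = 7/3)
V(c) = c/2
U(g) = 28/3 (U(g) = -4*(-1)*(7/3) = 4*(7/3) = 28/3)
y(F) = (28/3 + (-2 + F)/(1 + F))**2 (y(F) = (28/3 + (F - 2)/(F + 1))**2 = (28/3 + (-2 + F)/(1 + F))**2)
(-5*(-14))*y(-17) = (-5*(-14))*((22 + 31*(-17))**2/(9*(1 - 17)**2)) = 70*((1/9)*(22 - 527)**2/(-16)**2) = 70*((1/9)*(1/256)*(-505)**2) = 70*((1/9)*(1/256)*255025) = 70*(255025/2304) = 8925875/1152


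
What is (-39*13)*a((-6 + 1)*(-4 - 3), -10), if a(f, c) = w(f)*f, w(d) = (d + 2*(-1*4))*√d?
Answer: -479115*√35 ≈ -2.8345e+6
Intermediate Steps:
w(d) = √d*(-8 + d) (w(d) = (d + 2*(-4))*√d = (d - 8)*√d = (-8 + d)*√d = √d*(-8 + d))
a(f, c) = f^(3/2)*(-8 + f) (a(f, c) = (√f*(-8 + f))*f = f^(3/2)*(-8 + f))
(-39*13)*a((-6 + 1)*(-4 - 3), -10) = (-39*13)*(((-6 + 1)*(-4 - 3))^(3/2)*(-8 + (-6 + 1)*(-4 - 3))) = -507*(-5*(-7))^(3/2)*(-8 - 5*(-7)) = -507*35^(3/2)*(-8 + 35) = -507*35*√35*27 = -479115*√35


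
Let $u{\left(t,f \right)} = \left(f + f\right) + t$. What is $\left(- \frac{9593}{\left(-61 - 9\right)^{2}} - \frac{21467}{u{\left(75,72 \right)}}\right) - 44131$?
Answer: $- \frac{47464265267}{1073100} \approx -44231.0$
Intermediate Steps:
$u{\left(t,f \right)} = t + 2 f$ ($u{\left(t,f \right)} = 2 f + t = t + 2 f$)
$\left(- \frac{9593}{\left(-61 - 9\right)^{2}} - \frac{21467}{u{\left(75,72 \right)}}\right) - 44131 = \left(- \frac{9593}{\left(-61 - 9\right)^{2}} - \frac{21467}{75 + 2 \cdot 72}\right) - 44131 = \left(- \frac{9593}{\left(-70\right)^{2}} - \frac{21467}{75 + 144}\right) - 44131 = \left(- \frac{9593}{4900} - \frac{21467}{219}\right) - 44131 = - \frac{107289167}{1073100} - 44131 = - \frac{47464265267}{1073100}$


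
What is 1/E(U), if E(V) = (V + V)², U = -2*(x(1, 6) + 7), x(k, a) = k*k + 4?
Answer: 1/2304 ≈ 0.00043403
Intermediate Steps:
x(k, a) = 4 + k² (x(k, a) = k² + 4 = 4 + k²)
U = -24 (U = -2*((4 + 1²) + 7) = -2*((4 + 1) + 7) = -2*(5 + 7) = -2*12 = -24)
E(V) = 4*V² (E(V) = (2*V)² = 4*V²)
1/E(U) = 1/(4*(-24)²) = 1/(4*576) = 1/2304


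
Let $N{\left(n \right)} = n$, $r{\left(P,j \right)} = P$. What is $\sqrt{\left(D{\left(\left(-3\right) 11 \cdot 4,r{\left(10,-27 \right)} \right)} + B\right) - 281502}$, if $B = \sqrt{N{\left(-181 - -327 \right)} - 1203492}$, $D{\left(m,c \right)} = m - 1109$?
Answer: $\sqrt{-282743 + i \sqrt{1203346}} \approx 1.031 + 531.74 i$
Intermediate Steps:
$D{\left(m,c \right)} = -1109 + m$
$B = i \sqrt{1203346}$ ($B = \sqrt{\left(-181 - -327\right) - 1203492} = \sqrt{\left(-181 + 327\right) - 1203492} = \sqrt{146 - 1203492} = \sqrt{-1203346} = i \sqrt{1203346} \approx 1097.0 i$)
$\sqrt{\left(D{\left(\left(-3\right) 11 \cdot 4,r{\left(10,-27 \right)} \right)} + B\right) - 281502} = \sqrt{\left(\left(-1109 + \left(-3\right) 11 \cdot 4\right) + i \sqrt{1203346}\right) - 281502} = \sqrt{\left(\left(-1109 - 132\right) + i \sqrt{1203346}\right) - 281502} = \sqrt{\left(-1241 + i \sqrt{1203346}\right) - 281502} = \sqrt{-282743 + i \sqrt{1203346}}$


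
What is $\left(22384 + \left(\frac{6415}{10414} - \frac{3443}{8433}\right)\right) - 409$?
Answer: $\frac{1929890474743}{87821262} \approx 21975.0$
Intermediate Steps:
$\left(22384 + \left(\frac{6415}{10414} - \frac{3443}{8433}\right)\right) - 409 = \left(22384 + \frac{18242293}{87821262}\right) - 409 = \frac{1965809370901}{87821262} - 409 = \frac{1929890474743}{87821262}$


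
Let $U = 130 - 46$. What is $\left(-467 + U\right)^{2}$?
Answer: $146689$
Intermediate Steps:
$U = 84$
$\left(-467 + U\right)^{2} = \left(-467 + 84\right)^{2} = \left(-383\right)^{2} = 146689$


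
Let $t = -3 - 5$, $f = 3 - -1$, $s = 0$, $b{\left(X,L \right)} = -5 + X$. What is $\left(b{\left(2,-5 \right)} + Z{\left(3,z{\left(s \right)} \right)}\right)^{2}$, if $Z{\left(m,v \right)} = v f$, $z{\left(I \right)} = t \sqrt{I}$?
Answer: $9$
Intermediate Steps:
$f = 4$ ($f = 3 + 1 = 4$)
$t = -8$ ($t = -3 - 5 = -8$)
$z{\left(I \right)} = - 8 \sqrt{I}$
$Z{\left(m,v \right)} = 4 v$ ($Z{\left(m,v \right)} = v 4 = 4 v$)
$\left(b{\left(2,-5 \right)} + Z{\left(3,z{\left(s \right)} \right)}\right)^{2} = \left(\left(-5 + 2\right) + 4 \left(- 8 \sqrt{0}\right)\right)^{2} = \left(-3 + 4 \left(\left(-8\right) 0\right)\right)^{2} = \left(-3 + 4 \cdot 0\right)^{2} = \left(-3 + 0\right)^{2} = \left(-3\right)^{2} = 9$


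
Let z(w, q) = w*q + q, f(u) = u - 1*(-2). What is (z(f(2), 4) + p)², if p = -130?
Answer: 12100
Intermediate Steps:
f(u) = 2 + u (f(u) = u + 2 = 2 + u)
z(w, q) = q + q*w (z(w, q) = q*w + q = q + q*w)
(z(f(2), 4) + p)² = (4*(1 + (2 + 2)) - 130)² = (4*(1 + 4) - 130)² = (4*5 - 130)² = (20 - 130)² = (-110)² = 12100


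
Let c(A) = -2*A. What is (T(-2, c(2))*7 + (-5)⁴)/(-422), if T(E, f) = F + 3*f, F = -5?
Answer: -253/211 ≈ -1.1991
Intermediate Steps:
T(E, f) = -5 + 3*f
(T(-2, c(2))*7 + (-5)⁴)/(-422) = ((-5 + 3*(-2*2))*7 + (-5)⁴)/(-422) = ((-5 + 3*(-4))*7 + 625)*(-1/422) = ((-5 - 12)*7 + 625)*(-1/422) = (-17*7 + 625)*(-1/422) = (-119 + 625)*(-1/422) = 506*(-1/422) = -253/211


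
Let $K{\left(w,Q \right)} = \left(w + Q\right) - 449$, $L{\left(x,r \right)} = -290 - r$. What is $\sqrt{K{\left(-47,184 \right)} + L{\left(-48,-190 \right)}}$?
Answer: $2 i \sqrt{103} \approx 20.298 i$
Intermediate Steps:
$K{\left(w,Q \right)} = -449 + Q + w$ ($K{\left(w,Q \right)} = \left(Q + w\right) - 449 = -449 + Q + w$)
$\sqrt{K{\left(-47,184 \right)} + L{\left(-48,-190 \right)}} = \sqrt{\left(-449 + 184 - 47\right) - 100} = \sqrt{-312 + \left(-290 + 190\right)} = \sqrt{-312 - 100} = \sqrt{-412} = 2 i \sqrt{103}$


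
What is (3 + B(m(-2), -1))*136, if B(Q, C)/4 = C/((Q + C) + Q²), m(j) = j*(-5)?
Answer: 43928/109 ≈ 403.01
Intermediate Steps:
m(j) = -5*j
B(Q, C) = 4*C/(C + Q + Q²) (B(Q, C) = 4*(C/((Q + C) + Q²)) = 4*(C/((C + Q) + Q²)) = 4*(C/(C + Q + Q²)) = 4*C/(C + Q + Q²))
(3 + B(m(-2), -1))*136 = (3 + 4*(-1)/(-1 - 5*(-2) + (-5*(-2))²))*136 = (3 + 4*(-1)/(-1 + 10 + 10²))*136 = (3 + 4*(-1)/(-1 + 10 + 100))*136 = (3 + 4*(-1)/109)*136 = (3 + 4*(-1)*(1/109))*136 = (3 - 4/109)*136 = (323/109)*136 = 43928/109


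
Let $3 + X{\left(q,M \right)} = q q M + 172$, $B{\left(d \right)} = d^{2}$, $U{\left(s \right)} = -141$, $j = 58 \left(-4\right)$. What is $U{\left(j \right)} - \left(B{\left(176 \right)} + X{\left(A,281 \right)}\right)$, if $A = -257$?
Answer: $-18591055$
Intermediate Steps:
$j = -232$
$X{\left(q,M \right)} = 169 + M q^{2}$ ($X{\left(q,M \right)} = -3 + \left(q q M + 172\right) = -3 + \left(q^{2} M + 172\right) = -3 + \left(M q^{2} + 172\right) = -3 + \left(172 + M q^{2}\right) = 169 + M q^{2}$)
$U{\left(j \right)} - \left(B{\left(176 \right)} + X{\left(A,281 \right)}\right) = -141 - \left(176^{2} + \left(169 + 281 \left(-257\right)^{2}\right)\right) = -141 - \left(30976 + \left(169 + 281 \cdot 66049\right)\right) = -141 - \left(30976 + \left(169 + 18559769\right)\right) = -141 - \left(30976 + 18559938\right) = -141 - 18590914 = -18591055$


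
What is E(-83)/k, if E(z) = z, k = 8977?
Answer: -83/8977 ≈ -0.0092458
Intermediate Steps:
E(-83)/k = -83/8977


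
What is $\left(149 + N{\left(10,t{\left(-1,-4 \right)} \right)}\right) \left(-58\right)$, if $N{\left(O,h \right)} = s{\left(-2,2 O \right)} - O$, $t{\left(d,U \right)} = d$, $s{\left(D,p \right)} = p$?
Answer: $-9222$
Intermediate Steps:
$N{\left(O,h \right)} = O$ ($N{\left(O,h \right)} = 2 O - O = O$)
$\left(149 + N{\left(10,t{\left(-1,-4 \right)} \right)}\right) \left(-58\right) = \left(149 + 10\right) \left(-58\right) = 159 \left(-58\right) = -9222$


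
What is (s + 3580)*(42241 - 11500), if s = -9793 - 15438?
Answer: -665573391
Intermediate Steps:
s = -25231
(s + 3580)*(42241 - 11500) = (-25231 + 3580)*(42241 - 11500) = -21651*30741 = -665573391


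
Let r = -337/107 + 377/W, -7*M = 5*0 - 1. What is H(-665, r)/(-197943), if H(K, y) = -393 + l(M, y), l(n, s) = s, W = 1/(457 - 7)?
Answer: -18110162/21179901 ≈ -0.85506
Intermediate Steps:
M = 1/7 (M = -(5*0 - 1)/7 = -(0 - 1)/7 = -1/7*(-1) = 1/7 ≈ 0.14286)
W = 1/450 ≈ 0.0022222
r = 18152213/107 (r = -337/107 + 377/(1/450) = -337*1/107 + 377*450 = -337/107 + 169650 = 18152213/107 ≈ 1.6965e+5)
H(K, y) = -393 + y
H(-665, r)/(-197943) = (-393 + 18152213/107)/(-197943) = (18110162/107)*(-1/197943) = -18110162/21179901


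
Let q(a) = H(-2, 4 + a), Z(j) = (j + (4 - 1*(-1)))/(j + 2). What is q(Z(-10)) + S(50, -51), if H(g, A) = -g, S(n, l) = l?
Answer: -49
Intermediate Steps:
Z(j) = (5 + j)/(2 + j) (Z(j) = (j + (4 + 1))/(2 + j) = (j + 5)/(2 + j) = (5 + j)/(2 + j))
q(a) = 2 (q(a) = -1*(-2) = 2)
q(Z(-10)) + S(50, -51) = 2 - 51 = -49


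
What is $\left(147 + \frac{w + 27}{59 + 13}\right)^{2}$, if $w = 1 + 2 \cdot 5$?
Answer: $\frac{28206721}{1296} \approx 21764.0$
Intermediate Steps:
$w = 11$ ($w = 1 + 10 = 11$)
$\left(147 + \frac{w + 27}{59 + 13}\right)^{2} = \left(147 + \frac{11 + 27}{59 + 13}\right)^{2} = \left(147 + \frac{38}{72}\right)^{2} = \left(147 + 38 \cdot \frac{1}{72}\right)^{2} = \left(147 + \frac{19}{36}\right)^{2} = \left(\frac{5311}{36}\right)^{2} = \frac{28206721}{1296}$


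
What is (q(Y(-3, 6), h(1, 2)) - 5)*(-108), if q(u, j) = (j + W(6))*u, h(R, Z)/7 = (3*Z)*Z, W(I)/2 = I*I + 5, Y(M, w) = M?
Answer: 54324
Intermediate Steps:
W(I) = 10 + 2*I² (W(I) = 2*(I*I + 5) = 2*(I² + 5) = 2*(5 + I²) = 10 + 2*I²)
h(R, Z) = 21*Z² (h(R, Z) = 7*((3*Z)*Z) = 7*(3*Z²) = 21*Z²)
q(u, j) = u*(82 + j) (q(u, j) = (j + (10 + 2*6²))*u = (j + (10 + 2*36))*u = (j + (10 + 72))*u = (j + 82)*u = (82 + j)*u = u*(82 + j))
(q(Y(-3, 6), h(1, 2)) - 5)*(-108) = (-3*(82 + 21*2²) - 5)*(-108) = (-3*(82 + 21*4) - 5)*(-108) = (-3*(82 + 84) - 5)*(-108) = (-3*166 - 5)*(-108) = (-498 - 5)*(-108) = -503*(-108) = 54324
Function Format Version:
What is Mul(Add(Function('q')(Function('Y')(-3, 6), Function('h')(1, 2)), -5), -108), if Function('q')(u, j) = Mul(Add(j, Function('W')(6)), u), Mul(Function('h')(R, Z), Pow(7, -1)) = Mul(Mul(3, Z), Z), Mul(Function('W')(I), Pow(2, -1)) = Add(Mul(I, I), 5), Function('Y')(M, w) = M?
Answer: 54324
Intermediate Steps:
Function('W')(I) = Add(10, Mul(2, Pow(I, 2))) (Function('W')(I) = Mul(2, Add(Mul(I, I), 5)) = Mul(2, Add(Pow(I, 2), 5)) = Mul(2, Add(5, Pow(I, 2))) = Add(10, Mul(2, Pow(I, 2))))
Function('h')(R, Z) = Mul(21, Pow(Z, 2)) (Function('h')(R, Z) = Mul(7, Mul(Mul(3, Z), Z)) = Mul(7, Mul(3, Pow(Z, 2))) = Mul(21, Pow(Z, 2)))
Function('q')(u, j) = Mul(u, Add(82, j)) (Function('q')(u, j) = Mul(Add(j, Add(10, Mul(2, Pow(6, 2)))), u) = Mul(Add(j, Add(10, Mul(2, 36))), u) = Mul(Add(j, Add(10, 72)), u) = Mul(Add(j, 82), u) = Mul(Add(82, j), u) = Mul(u, Add(82, j)))
Mul(Add(Function('q')(Function('Y')(-3, 6), Function('h')(1, 2)), -5), -108) = Mul(Add(Mul(-3, Add(82, Mul(21, Pow(2, 2)))), -5), -108) = Mul(Add(Mul(-3, Add(82, Mul(21, 4))), -5), -108) = Mul(Add(Mul(-3, Add(82, 84)), -5), -108) = Mul(Add(Mul(-3, 166), -5), -108) = Mul(Add(-498, -5), -108) = Mul(-503, -108) = 54324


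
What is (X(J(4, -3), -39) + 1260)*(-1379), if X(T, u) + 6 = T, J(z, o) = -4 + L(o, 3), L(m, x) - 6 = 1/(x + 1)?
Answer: -6929475/4 ≈ -1.7324e+6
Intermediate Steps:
L(m, x) = 6 + 1/(1 + x) (L(m, x) = 6 + 1/(x + 1) = 6 + 1/(1 + x))
J(z, o) = 9/4 (J(z, o) = -4 + (7 + 6*3)/(1 + 3) = -4 + (7 + 18)/4 = -4 + (¼)*25 = -4 + 25/4 = 9/4)
X(T, u) = -6 + T
(X(J(4, -3), -39) + 1260)*(-1379) = ((-6 + 9/4) + 1260)*(-1379) = (-15/4 + 1260)*(-1379) = (5025/4)*(-1379) = -6929475/4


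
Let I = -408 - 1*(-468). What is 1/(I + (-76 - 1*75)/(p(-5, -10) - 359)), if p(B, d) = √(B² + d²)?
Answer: 7779569/470049481 - 755*√5/470049481 ≈ 0.016547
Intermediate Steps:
I = 60 (I = -408 + 468 = 60)
1/(I + (-76 - 1*75)/(p(-5, -10) - 359)) = 1/(60 + (-76 - 1*75)/(√((-5)² + (-10)²) - 359)) = 1/(60 + (-76 - 75)/(√(25 + 100) - 359)) = 1/(60 - 151/(√125 - 359)) = 1/(60 - 151/(5*√5 - 359)) = 1/(60 - 151/(-359 + 5*√5))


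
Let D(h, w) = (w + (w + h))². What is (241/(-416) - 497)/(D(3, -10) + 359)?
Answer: -206993/269568 ≈ -0.76787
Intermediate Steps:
D(h, w) = (h + 2*w)² (D(h, w) = (w + (h + w))² = (h + 2*w)²)
(241/(-416) - 497)/(D(3, -10) + 359) = (241/(-416) - 497)/((3 + 2*(-10))² + 359) = (241*(-1/416) - 497)/((3 - 20)² + 359) = (-241/416 - 497)/((-17)² + 359) = -206993/(416*(289 + 359)) = -206993/416/648 = -206993/416*1/648 = -206993/269568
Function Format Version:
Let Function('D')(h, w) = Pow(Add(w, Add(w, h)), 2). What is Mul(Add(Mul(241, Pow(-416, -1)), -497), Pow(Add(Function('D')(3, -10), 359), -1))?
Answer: Rational(-206993, 269568) ≈ -0.76787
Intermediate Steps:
Function('D')(h, w) = Pow(Add(h, Mul(2, w)), 2) (Function('D')(h, w) = Pow(Add(w, Add(h, w)), 2) = Pow(Add(h, Mul(2, w)), 2))
Mul(Add(Mul(241, Pow(-416, -1)), -497), Pow(Add(Function('D')(3, -10), 359), -1)) = Mul(Add(Mul(241, Pow(-416, -1)), -497), Pow(Add(Pow(Add(3, Mul(2, -10)), 2), 359), -1)) = Mul(Add(Mul(241, Rational(-1, 416)), -497), Pow(Add(Pow(Add(3, -20), 2), 359), -1)) = Mul(Add(Rational(-241, 416), -497), Pow(Add(Pow(-17, 2), 359), -1)) = Mul(Rational(-206993, 416), Pow(Add(289, 359), -1)) = Mul(Rational(-206993, 416), Pow(648, -1)) = Mul(Rational(-206993, 416), Rational(1, 648)) = Rational(-206993, 269568)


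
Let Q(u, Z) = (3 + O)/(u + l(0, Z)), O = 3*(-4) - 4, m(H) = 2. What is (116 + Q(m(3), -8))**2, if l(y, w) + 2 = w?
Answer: 885481/64 ≈ 13836.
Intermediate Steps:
l(y, w) = -2 + w
O = -16 (O = -12 - 4 = -16)
Q(u, Z) = -13/(-2 + Z + u) (Q(u, Z) = (3 - 16)/(u + (-2 + Z)) = -13/(-2 + Z + u))
(116 + Q(m(3), -8))**2 = (116 - 13/(-2 - 8 + 2))**2 = (116 - 13/(-8))**2 = (116 - 13*(-1/8))**2 = (116 + 13/8)**2 = (941/8)**2 = 885481/64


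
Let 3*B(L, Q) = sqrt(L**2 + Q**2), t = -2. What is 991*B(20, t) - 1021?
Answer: -1021 + 1982*sqrt(101)/3 ≈ 5618.6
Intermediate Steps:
B(L, Q) = sqrt(L**2 + Q**2)/3
991*B(20, t) - 1021 = 991*(sqrt(20**2 + (-2)**2)/3) - 1021 = 991*(sqrt(400 + 4)/3) - 1021 = 991*(sqrt(404)/3) - 1021 = 991*((2*sqrt(101))/3) - 1021 = 991*(2*sqrt(101)/3) - 1021 = 1982*sqrt(101)/3 - 1021 = -1021 + 1982*sqrt(101)/3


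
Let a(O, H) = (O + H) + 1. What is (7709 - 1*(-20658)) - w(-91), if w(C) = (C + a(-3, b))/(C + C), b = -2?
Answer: 5162699/182 ≈ 28366.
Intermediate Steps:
a(O, H) = 1 + H + O (a(O, H) = (H + O) + 1 = 1 + H + O)
w(C) = (-4 + C)/(2*C) (w(C) = (C + (1 - 2 - 3))/(C + C) = (C - 4)/((2*C)) = (-4 + C)*(1/(2*C)) = (-4 + C)/(2*C))
(7709 - 1*(-20658)) - w(-91) = (7709 - 1*(-20658)) - (-4 - 91)/(2*(-91)) = (7709 + 20658) - (-1)*(-95)/(2*91) = 28367 - 1*95/182 = 28367 - 95/182 = 5162699/182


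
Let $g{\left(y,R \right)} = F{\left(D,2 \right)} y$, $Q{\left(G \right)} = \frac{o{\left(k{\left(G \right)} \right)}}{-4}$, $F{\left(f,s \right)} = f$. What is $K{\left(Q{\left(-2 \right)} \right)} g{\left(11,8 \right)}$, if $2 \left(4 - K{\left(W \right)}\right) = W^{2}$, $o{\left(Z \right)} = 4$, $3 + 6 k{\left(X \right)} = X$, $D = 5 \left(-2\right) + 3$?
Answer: $- \frac{539}{2} \approx -269.5$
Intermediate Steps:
$D = -7$ ($D = -10 + 3 = -7$)
$k{\left(X \right)} = - \frac{1}{2} + \frac{X}{6}$
$Q{\left(G \right)} = -1$ ($Q{\left(G \right)} = \frac{4}{-4} = 4 \left(- \frac{1}{4}\right) = -1$)
$g{\left(y,R \right)} = - 7 y$
$K{\left(W \right)} = 4 - \frac{W^{2}}{2}$
$K{\left(Q{\left(-2 \right)} \right)} g{\left(11,8 \right)} = \left(4 - \frac{\left(-1\right)^{2}}{2}\right) \left(\left(-7\right) 11\right) = \left(4 - \frac{1}{2}\right) \left(-77\right) = \frac{7}{2} \left(-77\right) = - \frac{539}{2}$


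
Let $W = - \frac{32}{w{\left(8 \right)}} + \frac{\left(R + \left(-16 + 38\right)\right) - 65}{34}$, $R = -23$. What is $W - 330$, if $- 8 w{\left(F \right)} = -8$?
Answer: $- \frac{6187}{17} \approx -363.94$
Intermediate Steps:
$w{\left(F \right)} = 1$ ($w{\left(F \right)} = \left(- \frac{1}{8}\right) \left(-8\right) = 1$)
$W = - \frac{577}{17}$ ($W = - \frac{32}{1} + \frac{\left(-23 + \left(-16 + 38\right)\right) - 65}{34} = \left(-32\right) 1 + \left(\left(-23 + 22\right) - 65\right) \frac{1}{34} = -32 + \left(-1 - 65\right) \frac{1}{34} = -32 - \frac{33}{17} = - \frac{577}{17} \approx -33.941$)
$W - 330 = - \frac{577}{17} - 330 = - \frac{6187}{17}$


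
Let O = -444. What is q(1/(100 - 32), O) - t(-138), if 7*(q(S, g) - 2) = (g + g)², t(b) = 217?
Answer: 787039/7 ≈ 1.1243e+5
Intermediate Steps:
q(S, g) = 2 + 4*g²/7 (q(S, g) = 2 + (g + g)²/7 = 2 + (2*g)²/7 = 2 + (4*g²)/7 = 2 + 4*g²/7)
q(1/(100 - 32), O) - t(-138) = (2 + (4/7)*(-444)²) - 1*217 = (2 + (4/7)*197136) - 217 = (2 + 788544/7) - 217 = 788558/7 - 217 = 787039/7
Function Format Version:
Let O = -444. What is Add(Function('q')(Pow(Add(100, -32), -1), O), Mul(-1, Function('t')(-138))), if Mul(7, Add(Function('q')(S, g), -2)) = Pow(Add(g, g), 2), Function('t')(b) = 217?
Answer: Rational(787039, 7) ≈ 1.1243e+5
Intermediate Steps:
Function('q')(S, g) = Add(2, Mul(Rational(4, 7), Pow(g, 2))) (Function('q')(S, g) = Add(2, Mul(Rational(1, 7), Pow(Add(g, g), 2))) = Add(2, Mul(Rational(1, 7), Pow(Mul(2, g), 2))) = Add(2, Mul(Rational(1, 7), Mul(4, Pow(g, 2)))) = Add(2, Mul(Rational(4, 7), Pow(g, 2))))
Add(Function('q')(Pow(Add(100, -32), -1), O), Mul(-1, Function('t')(-138))) = Add(Add(2, Mul(Rational(4, 7), Pow(-444, 2))), Mul(-1, 217)) = Add(Add(2, Mul(Rational(4, 7), 197136)), -217) = Add(Add(2, Rational(788544, 7)), -217) = Add(Rational(788558, 7), -217) = Rational(787039, 7)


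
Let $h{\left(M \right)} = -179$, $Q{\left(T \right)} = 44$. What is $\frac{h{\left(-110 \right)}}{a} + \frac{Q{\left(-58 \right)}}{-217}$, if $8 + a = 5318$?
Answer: $- \frac{272483}{1152270} \approx -0.23647$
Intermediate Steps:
$a = 5310$ ($a = -8 + 5318 = 5310$)
$\frac{h{\left(-110 \right)}}{a} + \frac{Q{\left(-58 \right)}}{-217} = - \frac{179}{5310} + \frac{44}{-217} = \left(-179\right) \frac{1}{5310} + 44 \left(- \frac{1}{217}\right) = - \frac{179}{5310} - \frac{44}{217} = - \frac{272483}{1152270}$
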